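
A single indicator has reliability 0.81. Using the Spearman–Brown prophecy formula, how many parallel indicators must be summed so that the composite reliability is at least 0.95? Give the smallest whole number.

5

k ≥ ρ*(1−ρ₁)/(ρ₁(1−ρ*)) = 0.95·0.19 / (0.81·0.05) = 4.457.
Smallest integer k = 5.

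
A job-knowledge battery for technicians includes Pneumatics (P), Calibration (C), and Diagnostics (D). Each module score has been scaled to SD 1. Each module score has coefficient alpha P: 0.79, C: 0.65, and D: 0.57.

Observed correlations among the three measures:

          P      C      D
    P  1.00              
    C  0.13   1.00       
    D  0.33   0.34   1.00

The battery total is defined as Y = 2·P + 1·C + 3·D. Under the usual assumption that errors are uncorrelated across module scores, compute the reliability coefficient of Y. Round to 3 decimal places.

0.753

Var(Y) = 2² + 1 + 3² + 2·[2·0.13 + 6·0.33 + 3·0.34] = 14 + 6.52 = 20.52.
Under uncorrelated errors the observed covariances equal the true-score covariances, so only the own-variance terms attenuate.
True-score variance = [2²·0.79 + 0.65 + 3²·0.57] + 6.52 = 8.94 + 6.52 = 15.46.
Reliability = 15.46 / 20.52 = 0.753.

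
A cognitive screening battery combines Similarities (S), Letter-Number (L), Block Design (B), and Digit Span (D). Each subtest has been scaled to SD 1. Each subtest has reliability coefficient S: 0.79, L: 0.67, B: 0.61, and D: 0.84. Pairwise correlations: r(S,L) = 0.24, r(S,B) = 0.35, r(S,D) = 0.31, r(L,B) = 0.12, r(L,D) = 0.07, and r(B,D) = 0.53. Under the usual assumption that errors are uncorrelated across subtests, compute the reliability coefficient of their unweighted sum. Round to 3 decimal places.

0.849

Var(S+L+B+D) = 4 + 2·[0.24 + 0.35 + 0.31 + 0.12 + 0.07 + 0.53] = 4 + 3.24 = 7.24.
With uncorrelated errors the cross-covariances are all true-score covariance, so they carry over unchanged; only the diagonal terms shrink to ρᵢσᵢ².
True-score variance = [0.79 + 0.67 + 0.61 + 0.84] + 3.24 = 2.91 + 3.24 = 6.15.
Reliability = 6.15 / 7.24 = 0.849.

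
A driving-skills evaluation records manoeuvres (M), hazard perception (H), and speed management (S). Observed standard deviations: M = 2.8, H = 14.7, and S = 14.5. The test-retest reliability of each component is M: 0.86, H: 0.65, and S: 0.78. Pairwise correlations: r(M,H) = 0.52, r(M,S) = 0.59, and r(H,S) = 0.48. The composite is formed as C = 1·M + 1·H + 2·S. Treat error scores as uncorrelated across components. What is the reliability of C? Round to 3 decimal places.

Var(C) = 2.8² + 14.7² + 2²·14.5² + 2·[2.8·14.7·0.52 + 2·2.8·14.5·0.59 + 2·14.7·14.5·0.48] = 1064.93 + 547.87 = 1612.8.
Because errors are independent across components, Cov(Tᵢ,Tⱼ) = Cov(Xᵢ,Xⱼ); the off-diagonal part of the true-score variance is the same as above.
True-score variance = [2.8²·0.86 + 14.7²·0.65 + 2²·14.5²·0.78] + 547.87 = 803.181 + 547.87 = 1351.05.
Reliability = 1351.05 / 1612.8 = 0.838.

0.838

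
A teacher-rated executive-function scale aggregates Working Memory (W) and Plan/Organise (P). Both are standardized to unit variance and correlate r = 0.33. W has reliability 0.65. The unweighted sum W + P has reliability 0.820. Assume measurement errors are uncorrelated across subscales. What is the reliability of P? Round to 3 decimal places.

Var(W+P) = 2 + 2·0.33 = 2.660.
True-score variance = ρ_W + ρ_P + 2·0.33, so 0.820 = (0.65 + ρ_P + 0.66) / 2.660.
ρ_P = 0.820·2.660 − 0.65 − 0.66 = 0.871.

0.871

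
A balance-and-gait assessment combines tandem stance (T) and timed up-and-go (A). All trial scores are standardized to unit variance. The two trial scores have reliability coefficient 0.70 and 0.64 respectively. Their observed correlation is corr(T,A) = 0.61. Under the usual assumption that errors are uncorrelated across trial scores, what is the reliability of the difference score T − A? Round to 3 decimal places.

0.154

Var(T−A) = 1 + 1 − 2·0.61 = 2 − 1.22 = 0.78.
Because errors are independent across components, Cov(Tᵢ,Tⱼ) = Cov(Xᵢ,Xⱼ); the off-diagonal part of the true-score variance is the same as above.
True-score variance = [0.70 + 0.64] − 1.22 = 1.34 − 1.22 = 0.12.
Reliability = 0.12 / 0.78 = 0.154.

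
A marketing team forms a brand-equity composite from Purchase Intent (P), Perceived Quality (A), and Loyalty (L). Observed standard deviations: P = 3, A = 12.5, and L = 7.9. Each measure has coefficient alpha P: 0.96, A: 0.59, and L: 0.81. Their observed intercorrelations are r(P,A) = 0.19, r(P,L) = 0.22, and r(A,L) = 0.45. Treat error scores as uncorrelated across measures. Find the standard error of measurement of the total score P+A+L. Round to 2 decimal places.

8.73

Var(total) = 227.66 + 113.553 = 341.213.
True-score variance = 151.38 + 113.553 = 264.933, so reliability = 0.7764.
Error variance = 341.213 − 264.933 = 76.2804; SEM = √76.2804 = 8.73.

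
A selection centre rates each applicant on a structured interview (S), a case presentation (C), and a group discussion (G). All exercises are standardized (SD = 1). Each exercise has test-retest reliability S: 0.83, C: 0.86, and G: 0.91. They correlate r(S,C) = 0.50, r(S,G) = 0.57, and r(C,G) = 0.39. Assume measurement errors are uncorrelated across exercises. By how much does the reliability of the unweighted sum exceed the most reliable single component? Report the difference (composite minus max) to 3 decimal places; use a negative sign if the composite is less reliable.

Var(sum) = 3 + 2.92 = 5.92; true-score variance = 2.6 + 2.92 = 5.52; composite reliability = 0.9324.
Max component reliability = 0.9100.
Difference = 0.9324 − 0.9100 = 0.022.

0.022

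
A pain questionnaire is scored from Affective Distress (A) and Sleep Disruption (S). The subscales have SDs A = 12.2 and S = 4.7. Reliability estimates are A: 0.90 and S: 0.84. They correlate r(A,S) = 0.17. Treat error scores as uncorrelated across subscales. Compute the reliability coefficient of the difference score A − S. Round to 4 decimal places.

0.8784

Var(A−S) = 12.2² + 4.7² − 2·12.2·4.7·0.17 = 170.93 − 19.4956 = 151.434.
With uncorrelated errors the cross-covariances are all true-score covariance, so they carry over unchanged; only the diagonal terms shrink to ρᵢσᵢ².
True-score variance = [12.2²·0.90 + 4.7²·0.84] − 19.4956 = 152.512 − 19.4956 = 133.016.
Reliability = 133.016 / 151.434 = 0.8784.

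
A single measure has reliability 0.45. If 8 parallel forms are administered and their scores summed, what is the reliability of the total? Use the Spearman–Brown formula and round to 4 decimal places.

ρ_k = kρ / (1 + (k−1)ρ) = 8·0.45 / (1 + 7·0.45) = 3.600 / 4.150 = 0.8675.

0.8675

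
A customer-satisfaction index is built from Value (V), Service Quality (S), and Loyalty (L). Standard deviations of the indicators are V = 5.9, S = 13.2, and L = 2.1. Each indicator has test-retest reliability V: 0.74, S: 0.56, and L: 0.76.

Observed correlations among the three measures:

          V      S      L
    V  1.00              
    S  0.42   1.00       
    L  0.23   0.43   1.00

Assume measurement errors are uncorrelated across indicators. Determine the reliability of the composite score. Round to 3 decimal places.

0.719

Var(V+S+L) = 5.9² + 13.2² + 2.1² + 2·[5.9·13.2·0.42 + 5.9·2.1·0.23 + 13.2·2.1·0.43] = 213.46 + 94.9578 = 308.418.
Under uncorrelated errors the observed covariances equal the true-score covariances, so only the own-variance terms attenuate.
True-score variance = [5.9²·0.74 + 13.2²·0.56 + 2.1²·0.76] + 94.9578 = 126.685 + 94.9578 = 221.643.
Reliability = 221.643 / 308.418 = 0.719.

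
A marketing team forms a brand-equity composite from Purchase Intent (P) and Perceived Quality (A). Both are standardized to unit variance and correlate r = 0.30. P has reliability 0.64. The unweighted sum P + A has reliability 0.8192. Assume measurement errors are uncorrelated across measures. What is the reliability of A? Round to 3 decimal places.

0.890

Var(P+A) = 2 + 2·0.30 = 2.600.
True-score variance = ρ_P + ρ_A + 2·0.30, so 0.8192 = (0.64 + ρ_A + 0.60) / 2.600.
ρ_A = 0.8192·2.600 − 0.64 − 0.60 = 0.890.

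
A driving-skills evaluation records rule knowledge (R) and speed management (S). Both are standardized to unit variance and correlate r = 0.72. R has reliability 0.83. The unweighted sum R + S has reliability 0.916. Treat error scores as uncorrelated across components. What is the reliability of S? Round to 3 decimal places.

0.881

Var(R+S) = 2 + 2·0.72 = 3.440.
True-score variance = ρ_R + ρ_S + 2·0.72, so 0.916 = (0.83 + ρ_S + 1.44) / 3.440.
ρ_S = 0.916·3.440 − 0.83 − 1.44 = 0.881.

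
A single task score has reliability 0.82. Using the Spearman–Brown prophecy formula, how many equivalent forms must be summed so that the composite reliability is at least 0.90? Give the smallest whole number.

2

k ≥ ρ*(1−ρ₁)/(ρ₁(1−ρ*)) = 0.90·0.18 / (0.82·0.10) = 1.976.
Smallest integer k = 2.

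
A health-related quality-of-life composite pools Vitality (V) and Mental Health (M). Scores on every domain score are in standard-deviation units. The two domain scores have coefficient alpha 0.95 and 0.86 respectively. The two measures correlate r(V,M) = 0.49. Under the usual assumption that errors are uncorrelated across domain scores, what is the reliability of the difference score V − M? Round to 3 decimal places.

0.814

Var(V−M) = 1 + 1 − 2·0.49 = 2 − 0.98 = 1.02.
With uncorrelated errors the cross-covariances are all true-score covariance, so they carry over unchanged; only the diagonal terms shrink to ρᵢσᵢ².
True-score variance = [0.95 + 0.86] − 0.98 = 1.81 − 0.98 = 0.83.
Reliability = 0.83 / 1.02 = 0.814.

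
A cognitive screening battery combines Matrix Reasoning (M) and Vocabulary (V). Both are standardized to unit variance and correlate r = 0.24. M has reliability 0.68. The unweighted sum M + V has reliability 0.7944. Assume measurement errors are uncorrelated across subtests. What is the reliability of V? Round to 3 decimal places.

Var(M+V) = 2 + 2·0.24 = 2.480.
True-score variance = ρ_M + ρ_V + 2·0.24, so 0.7944 = (0.68 + ρ_V + 0.48) / 2.480.
ρ_V = 0.7944·2.480 − 0.68 − 0.48 = 0.810.

0.810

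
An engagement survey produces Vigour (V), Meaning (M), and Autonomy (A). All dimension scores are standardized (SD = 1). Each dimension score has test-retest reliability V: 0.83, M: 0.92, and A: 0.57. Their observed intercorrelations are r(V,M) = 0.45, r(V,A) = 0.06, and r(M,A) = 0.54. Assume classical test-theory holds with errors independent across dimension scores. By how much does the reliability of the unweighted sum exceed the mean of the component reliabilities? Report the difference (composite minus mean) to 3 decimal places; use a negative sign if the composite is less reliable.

Var(sum) = 3 + 2.1 = 5.1; true-score variance = 2.32 + 2.1 = 4.42; composite reliability = 0.8667.
Mean component reliability = 0.7733.
Difference = 0.8667 − 0.7733 = 0.093.

0.093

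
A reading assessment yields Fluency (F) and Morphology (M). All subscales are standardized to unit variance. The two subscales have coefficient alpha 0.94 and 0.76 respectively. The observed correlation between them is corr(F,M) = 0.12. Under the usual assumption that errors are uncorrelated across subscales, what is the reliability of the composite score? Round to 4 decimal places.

Var(F+M) = 2 + 2·[0.12] = 2 + 0.24 = 2.24.
Under uncorrelated errors the observed covariances equal the true-score covariances, so only the own-variance terms attenuate.
True-score variance = [0.94 + 0.76] + 0.24 = 1.7 + 0.24 = 1.94.
Reliability = 1.94 / 2.24 = 0.8661.

0.8661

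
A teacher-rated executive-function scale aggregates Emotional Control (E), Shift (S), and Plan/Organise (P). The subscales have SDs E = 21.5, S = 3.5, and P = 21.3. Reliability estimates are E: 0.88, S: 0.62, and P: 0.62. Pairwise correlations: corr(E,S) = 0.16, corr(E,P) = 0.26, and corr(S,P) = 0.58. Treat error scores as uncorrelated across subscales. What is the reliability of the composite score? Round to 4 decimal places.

Var(E+S+P) = 21.5² + 3.5² + 21.3² + 2·[21.5·3.5·0.16 + 21.5·21.3·0.26 + 3.5·21.3·0.58] = 928.19 + 348.692 = 1276.88.
Under uncorrelated errors the observed covariances equal the true-score covariances, so only the own-variance terms attenuate.
True-score variance = [21.5²·0.88 + 3.5²·0.62 + 21.3²·0.62] + 348.692 = 695.663 + 348.692 = 1044.35.
Reliability = 1044.35 / 1276.88 = 0.8179.

0.8179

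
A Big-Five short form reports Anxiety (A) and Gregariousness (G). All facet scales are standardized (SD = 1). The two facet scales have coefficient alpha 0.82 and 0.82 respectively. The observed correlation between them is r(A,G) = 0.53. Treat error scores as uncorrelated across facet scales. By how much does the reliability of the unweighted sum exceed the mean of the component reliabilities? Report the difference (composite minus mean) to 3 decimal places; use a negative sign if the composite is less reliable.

0.062

Var(sum) = 2 + 1.06 = 3.06; true-score variance = 1.64 + 1.06 = 2.7; composite reliability = 0.8824.
Mean component reliability = 0.8200.
Difference = 0.8824 − 0.8200 = 0.062.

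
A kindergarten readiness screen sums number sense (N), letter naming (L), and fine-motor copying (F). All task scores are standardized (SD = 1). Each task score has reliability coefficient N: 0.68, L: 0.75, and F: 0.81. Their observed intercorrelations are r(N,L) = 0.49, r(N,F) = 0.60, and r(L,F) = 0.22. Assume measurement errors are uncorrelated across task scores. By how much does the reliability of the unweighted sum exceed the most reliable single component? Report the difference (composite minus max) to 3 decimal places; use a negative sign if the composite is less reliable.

Var(sum) = 3 + 2.62 = 5.62; true-score variance = 2.24 + 2.62 = 4.86; composite reliability = 0.8648.
Max component reliability = 0.8100.
Difference = 0.8648 − 0.8100 = 0.055.

0.055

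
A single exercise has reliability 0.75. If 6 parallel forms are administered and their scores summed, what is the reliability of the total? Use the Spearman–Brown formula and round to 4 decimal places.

0.9474

ρ_k = kρ / (1 + (k−1)ρ) = 6·0.75 / (1 + 5·0.75) = 4.500 / 4.750 = 0.9474.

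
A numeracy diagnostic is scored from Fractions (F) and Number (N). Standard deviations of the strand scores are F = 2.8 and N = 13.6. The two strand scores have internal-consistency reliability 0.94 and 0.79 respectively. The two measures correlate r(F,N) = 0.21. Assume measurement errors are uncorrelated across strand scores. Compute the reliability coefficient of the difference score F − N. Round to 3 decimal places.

Var(F−N) = 2.8² + 13.6² − 2·2.8·13.6·0.21 = 192.8 − 15.9936 = 176.806.
Under uncorrelated errors the observed covariances equal the true-score covariances, so only the own-variance terms attenuate.
True-score variance = [2.8²·0.94 + 13.6²·0.79] − 15.9936 = 153.488 − 15.9936 = 137.494.
Reliability = 137.494 / 176.806 = 0.778.

0.778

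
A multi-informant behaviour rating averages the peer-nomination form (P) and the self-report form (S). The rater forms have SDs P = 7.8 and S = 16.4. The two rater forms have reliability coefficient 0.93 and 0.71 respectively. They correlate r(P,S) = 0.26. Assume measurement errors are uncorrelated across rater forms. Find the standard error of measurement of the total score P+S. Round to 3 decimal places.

9.070

Var(total) = 329.8 + 66.5184 = 396.318.
True-score variance = 247.543 + 66.5184 = 314.061, so reliability = 0.7924.
Error variance = 396.318 − 314.061 = 82.2572; SEM = √82.2572 = 9.070.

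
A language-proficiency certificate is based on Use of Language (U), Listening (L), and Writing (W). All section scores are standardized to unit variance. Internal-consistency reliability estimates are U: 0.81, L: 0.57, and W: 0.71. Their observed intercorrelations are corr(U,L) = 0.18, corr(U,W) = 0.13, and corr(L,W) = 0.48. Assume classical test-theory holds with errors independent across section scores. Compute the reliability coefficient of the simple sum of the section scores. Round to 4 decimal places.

0.8013

Var(U+L+W) = 3 + 2·[0.18 + 0.13 + 0.48] = 3 + 1.58 = 4.58.
Under uncorrelated errors the observed covariances equal the true-score covariances, so only the own-variance terms attenuate.
True-score variance = [0.81 + 0.57 + 0.71] + 1.58 = 2.09 + 1.58 = 3.67.
Reliability = 3.67 / 4.58 = 0.8013.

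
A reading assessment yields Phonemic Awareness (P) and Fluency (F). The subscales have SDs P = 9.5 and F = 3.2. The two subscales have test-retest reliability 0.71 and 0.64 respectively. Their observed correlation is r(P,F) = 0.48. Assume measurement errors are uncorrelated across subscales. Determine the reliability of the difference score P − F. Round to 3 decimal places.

Var(P−F) = 9.5² + 3.2² − 2·9.5·3.2·0.48 = 100.49 − 29.184 = 71.306.
Under uncorrelated errors the observed covariances equal the true-score covariances, so only the own-variance terms attenuate.
True-score variance = [9.5²·0.71 + 3.2²·0.64] − 29.184 = 70.6311 − 29.184 = 41.4471.
Reliability = 41.4471 / 71.306 = 0.581.

0.581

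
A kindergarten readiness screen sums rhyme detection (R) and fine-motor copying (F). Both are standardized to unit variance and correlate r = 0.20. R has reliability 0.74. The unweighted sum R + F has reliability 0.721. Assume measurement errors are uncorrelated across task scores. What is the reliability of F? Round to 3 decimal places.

Var(R+F) = 2 + 2·0.20 = 2.400.
True-score variance = ρ_R + ρ_F + 2·0.20, so 0.721 = (0.74 + ρ_F + 0.40) / 2.400.
ρ_F = 0.721·2.400 − 0.74 − 0.40 = 0.590.

0.590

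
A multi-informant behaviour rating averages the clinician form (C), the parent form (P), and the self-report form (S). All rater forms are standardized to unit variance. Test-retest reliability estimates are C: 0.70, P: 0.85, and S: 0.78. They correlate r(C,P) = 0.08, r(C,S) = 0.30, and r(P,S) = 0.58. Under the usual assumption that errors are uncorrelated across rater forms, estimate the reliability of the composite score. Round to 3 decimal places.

Var(C+P+S) = 3 + 2·[0.08 + 0.30 + 0.58] = 3 + 1.92 = 4.92.
Under uncorrelated errors the observed covariances equal the true-score covariances, so only the own-variance terms attenuate.
True-score variance = [0.70 + 0.85 + 0.78] + 1.92 = 2.33 + 1.92 = 4.25.
Reliability = 4.25 / 4.92 = 0.864.

0.864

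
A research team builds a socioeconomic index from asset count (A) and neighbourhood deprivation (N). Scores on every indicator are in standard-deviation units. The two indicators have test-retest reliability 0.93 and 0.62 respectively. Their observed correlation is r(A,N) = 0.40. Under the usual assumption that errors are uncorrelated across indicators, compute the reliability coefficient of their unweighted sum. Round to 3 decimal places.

Var(A+N) = 2 + 2·[0.40] = 2 + 0.8 = 2.8.
Because errors are independent across components, Cov(Tᵢ,Tⱼ) = Cov(Xᵢ,Xⱼ); the off-diagonal part of the true-score variance is the same as above.
True-score variance = [0.93 + 0.62] + 0.8 = 1.55 + 0.8 = 2.35.
Reliability = 2.35 / 2.8 = 0.839.

0.839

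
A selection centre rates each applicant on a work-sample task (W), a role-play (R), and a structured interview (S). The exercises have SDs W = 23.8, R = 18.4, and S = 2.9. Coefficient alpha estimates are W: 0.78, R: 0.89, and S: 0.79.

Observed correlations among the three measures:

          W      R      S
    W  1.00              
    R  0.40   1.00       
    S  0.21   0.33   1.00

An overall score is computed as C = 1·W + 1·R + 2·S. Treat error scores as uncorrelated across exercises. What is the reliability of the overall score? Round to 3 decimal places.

0.881

Var(C) = 23.8² + 18.4² + 2²·2.9² + 2·[23.8·18.4·0.40 + 2·23.8·2.9·0.21 + 2·18.4·2.9·0.33] = 938.64 + 478.748 = 1417.39.
Under uncorrelated errors the observed covariances equal the true-score covariances, so only the own-variance terms attenuate.
True-score variance = [23.8²·0.78 + 18.4²·0.89 + 2²·2.9²·0.79] + 478.748 = 769.717 + 478.748 = 1248.47.
Reliability = 1248.47 / 1417.39 = 0.881.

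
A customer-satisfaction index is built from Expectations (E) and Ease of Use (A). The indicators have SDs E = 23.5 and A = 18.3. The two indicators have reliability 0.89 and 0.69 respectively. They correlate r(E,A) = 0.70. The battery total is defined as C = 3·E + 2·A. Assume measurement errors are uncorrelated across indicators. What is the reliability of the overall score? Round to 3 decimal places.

Var(C) = 3²·23.5² + 2²·18.3² + 2·[6·23.5·18.3·0.70] = 6309.81 + 3612.42 = 9922.23.
Under uncorrelated errors the observed covariances equal the true-score covariances, so only the own-variance terms attenuate.
True-score variance = [3²·23.5²·0.89 + 2²·18.3²·0.69] + 3612.42 = 5347.82 + 3612.42 = 8960.24.
Reliability = 8960.24 / 9922.23 = 0.903.

0.903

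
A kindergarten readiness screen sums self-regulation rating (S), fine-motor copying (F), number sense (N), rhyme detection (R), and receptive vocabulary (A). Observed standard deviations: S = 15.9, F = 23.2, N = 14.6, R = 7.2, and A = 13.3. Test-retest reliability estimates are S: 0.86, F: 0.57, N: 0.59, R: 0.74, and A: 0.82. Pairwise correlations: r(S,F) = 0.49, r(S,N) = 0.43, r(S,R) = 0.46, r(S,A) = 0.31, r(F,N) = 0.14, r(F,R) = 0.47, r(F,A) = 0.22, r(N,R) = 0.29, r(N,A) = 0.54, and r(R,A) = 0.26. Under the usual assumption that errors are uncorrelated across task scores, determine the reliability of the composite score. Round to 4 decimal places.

Var(S+F+N+R+A) = 15.9² + 23.2² + 14.6² + 7.2² + 13.3² + 2·[15.9·23.2·0.49 + 15.9·14.6·0.43 + 15.9·7.2·0.46 + 15.9·13.3·0.31 + 23.2·14.6·0.14 + 23.2·7.2·0.47 + 23.2·13.3·0.22 + 14.6·7.2·0.29 + 14.6·13.3·0.54 + 7.2·13.3·0.26] = 1232.94 + 1505.68 = 2738.62.
Because errors are independent across components, Cov(Tᵢ,Tⱼ) = Cov(Xᵢ,Xⱼ); the off-diagonal part of the true-score variance is the same as above.
True-score variance = [15.9²·0.86 + 23.2²·0.57 + 14.6²·0.59 + 7.2²·0.74 + 13.3²·0.82] + 1505.68 = 833.389 + 1505.68 = 2339.07.
Reliability = 2339.07 / 2738.62 = 0.8541.

0.8541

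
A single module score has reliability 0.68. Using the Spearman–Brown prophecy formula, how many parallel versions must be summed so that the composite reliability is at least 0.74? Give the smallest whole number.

k ≥ ρ*(1−ρ₁)/(ρ₁(1−ρ*)) = 0.74·0.32 / (0.68·0.26) = 1.339.
Smallest integer k = 2.

2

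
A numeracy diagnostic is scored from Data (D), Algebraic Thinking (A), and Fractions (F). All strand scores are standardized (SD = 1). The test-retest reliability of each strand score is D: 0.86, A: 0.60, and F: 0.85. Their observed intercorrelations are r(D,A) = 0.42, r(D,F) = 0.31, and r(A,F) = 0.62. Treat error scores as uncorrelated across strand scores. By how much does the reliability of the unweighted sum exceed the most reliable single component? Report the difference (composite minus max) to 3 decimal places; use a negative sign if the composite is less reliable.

0.019

Var(sum) = 3 + 2.7 = 5.7; true-score variance = 2.31 + 2.7 = 5.01; composite reliability = 0.8789.
Max component reliability = 0.8600.
Difference = 0.8789 − 0.8600 = 0.019.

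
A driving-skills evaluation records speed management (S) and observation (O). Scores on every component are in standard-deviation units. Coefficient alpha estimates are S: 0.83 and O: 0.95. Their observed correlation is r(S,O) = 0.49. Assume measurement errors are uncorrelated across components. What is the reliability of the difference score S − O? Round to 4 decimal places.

Var(S−O) = 1 + 1 − 2·0.49 = 2 − 0.98 = 1.02.
Because errors are independent across components, Cov(Tᵢ,Tⱼ) = Cov(Xᵢ,Xⱼ); the off-diagonal part of the true-score variance is the same as above.
True-score variance = [0.83 + 0.95] − 0.98 = 1.78 − 0.98 = 0.8.
Reliability = 0.8 / 1.02 = 0.7843.

0.7843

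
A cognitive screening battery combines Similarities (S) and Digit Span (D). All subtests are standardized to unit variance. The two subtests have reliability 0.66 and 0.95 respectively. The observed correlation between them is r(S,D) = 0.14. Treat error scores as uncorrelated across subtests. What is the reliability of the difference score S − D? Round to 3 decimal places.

0.773

Var(S−D) = 1 + 1 − 2·0.14 = 2 − 0.28 = 1.72.
Because errors are independent across components, Cov(Tᵢ,Tⱼ) = Cov(Xᵢ,Xⱼ); the off-diagonal part of the true-score variance is the same as above.
True-score variance = [0.66 + 0.95] − 0.28 = 1.61 − 0.28 = 1.33.
Reliability = 1.33 / 1.72 = 0.773.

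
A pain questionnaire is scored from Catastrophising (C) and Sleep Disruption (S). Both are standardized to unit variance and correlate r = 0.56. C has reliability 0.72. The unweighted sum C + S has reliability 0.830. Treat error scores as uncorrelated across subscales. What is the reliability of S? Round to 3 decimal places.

0.750

Var(C+S) = 2 + 2·0.56 = 3.120.
True-score variance = ρ_C + ρ_S + 2·0.56, so 0.830 = (0.72 + ρ_S + 1.12) / 3.120.
ρ_S = 0.830·3.120 − 0.72 − 1.12 = 0.750.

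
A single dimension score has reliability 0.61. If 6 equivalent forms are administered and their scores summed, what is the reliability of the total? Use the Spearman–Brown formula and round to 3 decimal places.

0.904

ρ_k = kρ / (1 + (k−1)ρ) = 6·0.61 / (1 + 5·0.61) = 3.660 / 4.050 = 0.904.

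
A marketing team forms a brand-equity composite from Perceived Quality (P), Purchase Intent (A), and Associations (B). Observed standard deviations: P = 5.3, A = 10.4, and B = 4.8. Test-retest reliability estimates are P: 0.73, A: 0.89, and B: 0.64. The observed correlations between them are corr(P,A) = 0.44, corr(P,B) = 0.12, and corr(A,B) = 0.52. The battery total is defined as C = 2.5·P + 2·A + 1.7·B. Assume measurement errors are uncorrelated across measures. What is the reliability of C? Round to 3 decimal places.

Var(C) = 2.5²·5.3² + 2²·10.4² + 1.7²·4.8² + 2·[5·5.3·10.4·0.44 + 4.25·5.3·4.8·0.12 + 3.4·10.4·4.8·0.52] = 674.788 + 444.994 = 1119.78.
Under uncorrelated errors the observed covariances equal the true-score covariances, so only the own-variance terms attenuate.
True-score variance = [2.5²·5.3²·0.73 + 2²·10.4²·0.89 + 1.7²·4.8²·0.64] + 444.994 = 555.825 + 444.994 = 1000.82.
Reliability = 1000.82 / 1119.78 = 0.894.

0.894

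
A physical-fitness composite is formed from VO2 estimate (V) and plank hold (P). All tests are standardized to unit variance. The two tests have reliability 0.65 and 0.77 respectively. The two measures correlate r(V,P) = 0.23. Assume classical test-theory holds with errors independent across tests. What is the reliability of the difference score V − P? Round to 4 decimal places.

Var(V−P) = 1 + 1 − 2·0.23 = 2 − 0.46 = 1.54.
Under uncorrelated errors the observed covariances equal the true-score covariances, so only the own-variance terms attenuate.
True-score variance = [0.65 + 0.77] − 0.46 = 1.42 − 0.46 = 0.96.
Reliability = 0.96 / 1.54 = 0.6234.

0.6234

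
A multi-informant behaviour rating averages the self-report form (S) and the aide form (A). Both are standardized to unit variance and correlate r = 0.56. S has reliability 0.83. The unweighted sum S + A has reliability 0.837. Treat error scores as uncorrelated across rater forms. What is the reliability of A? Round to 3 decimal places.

0.661

Var(S+A) = 2 + 2·0.56 = 3.120.
True-score variance = ρ_S + ρ_A + 2·0.56, so 0.837 = (0.83 + ρ_A + 1.12) / 3.120.
ρ_A = 0.837·3.120 − 0.83 − 1.12 = 0.661.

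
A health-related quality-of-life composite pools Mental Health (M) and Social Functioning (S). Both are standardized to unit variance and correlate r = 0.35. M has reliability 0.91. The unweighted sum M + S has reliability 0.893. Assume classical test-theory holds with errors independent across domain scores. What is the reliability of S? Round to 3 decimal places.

Var(M+S) = 2 + 2·0.35 = 2.700.
True-score variance = ρ_M + ρ_S + 2·0.35, so 0.893 = (0.91 + ρ_S + 0.70) / 2.700.
ρ_S = 0.893·2.700 − 0.91 − 0.70 = 0.801.

0.801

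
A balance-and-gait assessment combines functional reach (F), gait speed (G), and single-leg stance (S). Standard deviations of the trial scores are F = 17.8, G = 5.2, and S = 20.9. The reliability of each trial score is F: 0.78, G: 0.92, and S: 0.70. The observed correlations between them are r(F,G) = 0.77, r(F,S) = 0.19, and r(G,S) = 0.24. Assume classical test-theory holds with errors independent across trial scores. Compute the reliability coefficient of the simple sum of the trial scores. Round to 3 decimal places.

0.818

Var(F+G+S) = 17.8² + 5.2² + 20.9² + 2·[17.8·5.2·0.77 + 17.8·20.9·0.19 + 5.2·20.9·0.24] = 780.69 + 336.076 = 1116.77.
With uncorrelated errors the cross-covariances are all true-score covariance, so they carry over unchanged; only the diagonal terms shrink to ρᵢσᵢ².
True-score variance = [17.8²·0.78 + 5.2²·0.92 + 20.9²·0.70] + 336.076 = 577.779 + 336.076 = 913.855.
Reliability = 913.855 / 1116.77 = 0.818.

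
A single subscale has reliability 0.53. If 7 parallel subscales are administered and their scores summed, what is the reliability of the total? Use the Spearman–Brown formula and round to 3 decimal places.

ρ_k = kρ / (1 + (k−1)ρ) = 7·0.53 / (1 + 6·0.53) = 3.710 / 4.180 = 0.888.

0.888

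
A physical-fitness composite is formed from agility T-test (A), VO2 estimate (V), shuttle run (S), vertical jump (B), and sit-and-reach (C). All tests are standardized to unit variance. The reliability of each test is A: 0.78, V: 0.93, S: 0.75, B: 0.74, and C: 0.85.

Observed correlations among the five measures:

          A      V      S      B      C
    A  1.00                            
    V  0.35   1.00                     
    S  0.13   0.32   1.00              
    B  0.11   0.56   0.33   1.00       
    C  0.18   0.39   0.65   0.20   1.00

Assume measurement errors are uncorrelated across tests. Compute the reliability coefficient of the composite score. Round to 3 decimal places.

0.917

Var(A+V+S+B+C) = 5 + 2·[0.35 + 0.13 + 0.11 + 0.18 + 0.32 + 0.56 + 0.39 + 0.33 + 0.65 + 0.20] = 5 + 6.44 = 11.44.
Because errors are independent across components, Cov(Tᵢ,Tⱼ) = Cov(Xᵢ,Xⱼ); the off-diagonal part of the true-score variance is the same as above.
True-score variance = [0.78 + 0.93 + 0.75 + 0.74 + 0.85] + 6.44 = 4.05 + 6.44 = 10.49.
Reliability = 10.49 / 11.44 = 0.917.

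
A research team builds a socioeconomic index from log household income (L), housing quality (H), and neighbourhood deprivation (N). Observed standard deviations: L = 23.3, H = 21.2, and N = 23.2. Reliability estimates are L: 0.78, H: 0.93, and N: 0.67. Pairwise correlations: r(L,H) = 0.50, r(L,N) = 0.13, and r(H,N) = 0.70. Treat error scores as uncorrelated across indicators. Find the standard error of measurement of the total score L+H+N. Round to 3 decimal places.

18.125

Var(total) = 1530.57 + 1323.08 = 2853.65.
True-score variance = 1202.05 + 1323.08 = 2525.14, so reliability = 0.8849.
Error variance = 2853.65 − 2525.14 = 328.516; SEM = √328.516 = 18.125.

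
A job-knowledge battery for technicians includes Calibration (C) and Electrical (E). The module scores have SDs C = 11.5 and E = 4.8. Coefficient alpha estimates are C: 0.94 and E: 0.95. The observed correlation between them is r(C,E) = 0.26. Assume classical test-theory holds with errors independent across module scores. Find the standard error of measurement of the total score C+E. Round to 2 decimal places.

3.01

Var(total) = 155.29 + 28.704 = 183.994.
True-score variance = 146.203 + 28.704 = 174.907, so reliability = 0.9506.
Error variance = 183.994 − 174.907 = 9.087; SEM = √9.087 = 3.01.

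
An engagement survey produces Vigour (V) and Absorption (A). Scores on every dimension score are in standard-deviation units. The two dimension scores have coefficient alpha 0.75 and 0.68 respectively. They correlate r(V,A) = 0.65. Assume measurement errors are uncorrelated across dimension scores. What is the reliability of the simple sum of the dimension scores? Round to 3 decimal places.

Var(V+A) = 2 + 2·[0.65] = 2 + 1.3 = 3.3.
With uncorrelated errors the cross-covariances are all true-score covariance, so they carry over unchanged; only the diagonal terms shrink to ρᵢσᵢ².
True-score variance = [0.75 + 0.68] + 1.3 = 1.43 + 1.3 = 2.73.
Reliability = 2.73 / 3.3 = 0.827.

0.827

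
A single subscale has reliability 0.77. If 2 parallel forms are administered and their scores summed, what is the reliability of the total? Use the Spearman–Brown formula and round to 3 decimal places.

0.870

ρ_k = kρ / (1 + (k−1)ρ) = 2·0.77 / (1 + 1·0.77) = 1.540 / 1.770 = 0.870.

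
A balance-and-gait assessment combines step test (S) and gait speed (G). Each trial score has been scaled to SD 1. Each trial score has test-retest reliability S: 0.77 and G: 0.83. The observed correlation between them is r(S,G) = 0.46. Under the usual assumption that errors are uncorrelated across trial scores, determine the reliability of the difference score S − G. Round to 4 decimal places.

Var(S−G) = 1 + 1 − 2·0.46 = 2 − 0.92 = 1.08.
With uncorrelated errors the cross-covariances are all true-score covariance, so they carry over unchanged; only the diagonal terms shrink to ρᵢσᵢ².
True-score variance = [0.77 + 0.83] − 0.92 = 1.6 − 0.92 = 0.68.
Reliability = 0.68 / 1.08 = 0.6296.

0.6296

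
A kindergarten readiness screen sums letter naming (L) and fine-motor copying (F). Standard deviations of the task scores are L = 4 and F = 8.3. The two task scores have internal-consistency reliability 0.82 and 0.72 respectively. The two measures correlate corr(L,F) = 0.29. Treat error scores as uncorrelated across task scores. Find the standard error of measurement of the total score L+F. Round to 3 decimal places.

4.708

Var(total) = 84.89 + 19.256 = 104.146.
True-score variance = 62.7208 + 19.256 = 81.9768, so reliability = 0.7871.
Error variance = 104.146 − 81.9768 = 22.1692; SEM = √22.1692 = 4.708.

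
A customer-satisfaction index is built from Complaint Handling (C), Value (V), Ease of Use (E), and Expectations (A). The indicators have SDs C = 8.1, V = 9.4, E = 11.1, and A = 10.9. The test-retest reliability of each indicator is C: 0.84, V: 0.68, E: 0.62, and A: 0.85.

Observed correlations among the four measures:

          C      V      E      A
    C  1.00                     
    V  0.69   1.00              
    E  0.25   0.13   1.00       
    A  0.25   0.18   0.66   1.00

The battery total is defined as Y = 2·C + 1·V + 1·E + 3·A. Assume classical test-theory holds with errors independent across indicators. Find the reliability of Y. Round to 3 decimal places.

0.898

Var(Y) = 2²·8.1² + 9.4² + 11.1² + 3²·10.9² + 2·[2·8.1·9.4·0.69 + 2·8.1·11.1·0.25 + 6·8.1·10.9·0.25 + 9.4·11.1·0.13 + 3·9.4·10.9·0.18 + 3·11.1·10.9·0.66] = 1543.3 + 1181.83 = 2725.13.
Under uncorrelated errors the observed covariances equal the true-score covariances, so only the own-variance terms attenuate.
True-score variance = [2²·8.1²·0.84 + 9.4²·0.68 + 11.1²·0.62 + 3²·10.9²·0.85] + 1181.83 = 1265.82 + 1181.83 = 2447.65.
Reliability = 2447.65 / 2725.13 = 0.898.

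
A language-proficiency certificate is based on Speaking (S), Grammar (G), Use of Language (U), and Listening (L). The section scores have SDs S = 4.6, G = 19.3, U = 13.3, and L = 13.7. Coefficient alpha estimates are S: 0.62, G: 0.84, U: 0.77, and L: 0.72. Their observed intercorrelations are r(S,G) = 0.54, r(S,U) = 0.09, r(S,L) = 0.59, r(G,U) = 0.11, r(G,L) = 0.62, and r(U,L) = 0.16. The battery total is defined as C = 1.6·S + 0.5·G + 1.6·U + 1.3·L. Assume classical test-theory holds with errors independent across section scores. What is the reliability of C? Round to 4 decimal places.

Var(C) = 1.6²·4.6² + 0.5²·19.3² + 1.6²·13.3² + 1.3²·13.7² + 2·[0.8·4.6·19.3·0.54 + 2.56·4.6·13.3·0.09 + 2.08·4.6·13.7·0.59 + 0.8·19.3·13.3·0.11 + 0.65·19.3·13.7·0.62 + 2.08·13.3·13.7·0.16] = 917.327 + 639.145 = 1556.47.
Because errors are independent across components, Cov(Tᵢ,Tⱼ) = Cov(Xᵢ,Xⱼ); the off-diagonal part of the true-score variance is the same as above.
True-score variance = [1.6²·4.6²·0.62 + 0.5²·19.3²·0.84 + 1.6²·13.3²·0.77 + 1.3²·13.7²·0.72] + 639.145 = 688.875 + 639.145 = 1328.02.
Reliability = 1328.02 / 1556.47 = 0.8532.

0.8532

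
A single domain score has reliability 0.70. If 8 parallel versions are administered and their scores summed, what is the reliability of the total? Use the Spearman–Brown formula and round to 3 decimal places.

ρ_k = kρ / (1 + (k−1)ρ) = 8·0.70 / (1 + 7·0.70) = 5.600 / 5.900 = 0.949.

0.949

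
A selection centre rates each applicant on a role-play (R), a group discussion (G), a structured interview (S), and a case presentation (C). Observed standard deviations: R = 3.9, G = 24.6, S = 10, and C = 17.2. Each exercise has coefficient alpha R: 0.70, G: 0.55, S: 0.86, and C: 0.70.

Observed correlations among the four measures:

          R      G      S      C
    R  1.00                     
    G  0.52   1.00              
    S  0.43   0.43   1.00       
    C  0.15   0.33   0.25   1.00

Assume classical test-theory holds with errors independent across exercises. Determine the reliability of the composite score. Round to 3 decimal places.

Var(R+G+S+C) = 3.9² + 24.6² + 10² + 17.2² + 2·[3.9·24.6·0.52 + 3.9·10·0.43 + 3.9·17.2·0.15 + 24.6·10·0.43 + 24.6·17.2·0.33 + 10·17.2·0.25] = 1016.21 + 730.261 = 1746.47.
Because errors are independent across components, Cov(Tᵢ,Tⱼ) = Cov(Xᵢ,Xⱼ); the off-diagonal part of the true-score variance is the same as above.
True-score variance = [3.9²·0.70 + 24.6²·0.55 + 10²·0.86 + 17.2²·0.70] + 730.261 = 636.573 + 730.261 = 1366.83.
Reliability = 1366.83 / 1746.47 = 0.783.

0.783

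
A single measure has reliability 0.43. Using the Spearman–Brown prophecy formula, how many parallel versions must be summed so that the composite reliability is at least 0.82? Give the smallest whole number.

7

k ≥ ρ*(1−ρ₁)/(ρ₁(1−ρ*)) = 0.82·0.57 / (0.43·0.18) = 6.039.
Smallest integer k = 7.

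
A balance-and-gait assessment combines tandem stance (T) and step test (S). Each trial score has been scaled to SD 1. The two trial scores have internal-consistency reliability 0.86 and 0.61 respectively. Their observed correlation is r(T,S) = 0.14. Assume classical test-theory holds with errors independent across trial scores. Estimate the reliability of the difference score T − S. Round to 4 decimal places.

Var(T−S) = 1 + 1 − 2·0.14 = 2 − 0.28 = 1.72.
With uncorrelated errors the cross-covariances are all true-score covariance, so they carry over unchanged; only the diagonal terms shrink to ρᵢσᵢ².
True-score variance = [0.86 + 0.61] − 0.28 = 1.47 − 0.28 = 1.19.
Reliability = 1.19 / 1.72 = 0.6919.

0.6919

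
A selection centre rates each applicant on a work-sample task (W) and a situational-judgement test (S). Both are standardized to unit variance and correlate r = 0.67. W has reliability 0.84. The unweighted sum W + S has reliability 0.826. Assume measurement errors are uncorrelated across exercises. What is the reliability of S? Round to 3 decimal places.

0.579

Var(W+S) = 2 + 2·0.67 = 3.340.
True-score variance = ρ_W + ρ_S + 2·0.67, so 0.826 = (0.84 + ρ_S + 1.34) / 3.340.
ρ_S = 0.826·3.340 − 0.84 − 1.34 = 0.579.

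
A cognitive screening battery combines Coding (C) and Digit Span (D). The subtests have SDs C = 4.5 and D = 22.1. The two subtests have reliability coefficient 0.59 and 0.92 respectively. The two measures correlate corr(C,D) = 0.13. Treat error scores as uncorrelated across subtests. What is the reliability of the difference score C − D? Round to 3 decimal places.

0.902

Var(C−D) = 4.5² + 22.1² − 2·4.5·22.1·0.13 = 508.66 − 25.857 = 482.803.
With uncorrelated errors the cross-covariances are all true-score covariance, so they carry over unchanged; only the diagonal terms shrink to ρᵢσᵢ².
True-score variance = [4.5²·0.59 + 22.1²·0.92] − 25.857 = 461.285 − 25.857 = 435.428.
Reliability = 435.428 / 482.803 = 0.902.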